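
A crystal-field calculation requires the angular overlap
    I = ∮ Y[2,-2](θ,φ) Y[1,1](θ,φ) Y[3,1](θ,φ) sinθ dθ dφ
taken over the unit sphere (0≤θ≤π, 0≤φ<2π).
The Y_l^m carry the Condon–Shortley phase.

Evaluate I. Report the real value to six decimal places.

-0.082589

Rules hold: Σm=0, L=6 even, 1≤3≤3.
N = 5·3·7 = 105
Δ = 0!·4!·2!/7! = 1/105
Racah Σ t=0..0: t=0:+1/4 = 1/4
⇒ 3j(2 1 3; 0 0 0)² = 3/35, sgn -1
Racah Σ t=0..0: t=0:+1/48 = 1/48
⇒ 3j(2 1 3; -2 1 1)² = 1/105, sgn +1
4πI² = N·(3j₀)²·(3jₘ)² = 3/35
I = -1·√(0.0857143/4π) = -0.08258890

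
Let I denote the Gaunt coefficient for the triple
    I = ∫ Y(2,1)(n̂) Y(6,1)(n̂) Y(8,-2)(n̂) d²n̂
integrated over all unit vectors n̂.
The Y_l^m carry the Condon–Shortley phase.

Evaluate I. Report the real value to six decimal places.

Checks pass: Σm=0; 16 even; l₃=8∈[4,8].
(2·2+1)(2·6+1)(2·8+1) = 1105
Δ: 0! 4! 12! / 17! → 1/30940
sum: t=0:+1/2073600 = 1/2073600
3j²(2 6 8; 0 0 0) = Δ·Π!·Σ² = 28/1105  (sign +1)
sum: t=0:+1/3628800 = 1/3628800
3j²(2 6 8; 1 1 -2) = Δ·Π!·Σ² = 36/1547  (sign +1)
combine: 4πI² = 1105·28/1105·36/1547 = 144/221
take √, sign +1: I = 0.22770899

0.227709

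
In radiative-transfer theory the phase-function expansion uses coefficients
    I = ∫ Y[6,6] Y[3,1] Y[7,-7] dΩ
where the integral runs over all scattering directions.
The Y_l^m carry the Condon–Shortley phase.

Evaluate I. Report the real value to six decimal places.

0.220392

Checks pass: Σm=0; 16 even; l₃=7∈[3,9].
(2·6+1)(2·3+1)(2·7+1) = 1365
Δ: 2! 10! 4! / 17! → 1/2042040
sum: t=0:+1/207360 t=1:−1/57600 t=2:+1/207360 = -1/129600
3j²(6 3 7; 0 0 0) = Δ·Π!·Σ² = 168/12155  (sign +1)
sum: t=0:+1/174182400 = 1/174182400
3j²(6 3 7; 6 1 -7) = Δ·Π!·Σ² = 11/340  (sign +1)
combine: 4πI² = 1365·168/12155·11/340 = 882/1445
take √, sign +1: I = 0.22039180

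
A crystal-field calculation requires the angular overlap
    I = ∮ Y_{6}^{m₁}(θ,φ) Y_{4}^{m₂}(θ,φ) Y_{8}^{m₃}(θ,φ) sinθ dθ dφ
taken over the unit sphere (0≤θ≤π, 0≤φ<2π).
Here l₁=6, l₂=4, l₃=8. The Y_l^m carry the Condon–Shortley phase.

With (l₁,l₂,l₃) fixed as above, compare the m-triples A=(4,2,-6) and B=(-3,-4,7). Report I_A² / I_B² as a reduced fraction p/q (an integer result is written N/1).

4/7

Shared (l₁,l₂,l₃)=(6,4,8): N and (l;000)² cancel in I_A²/I_B².
A: Δ = 2!·10!·6!/19! = 1/23279256; Racah Σ t=0..2: t=0:+1/116121600 t=1:−1/43545600 t=2:+1/348364800 = -1/87091200; ⇒ 3j(6 4 8; 4 2 -6)² = 10/969, sgn -1
B: Δ = 2!·10!·6!/19! = 1/23279256; Racah Σ t=0..0: t=0:+1/522547200 = 1/522547200; ⇒ 3j(6 4 8; -3 -4 7)² = 35/1938, sgn -1
I_A²/I_B² = (10/969)/(35/1938) = 4/7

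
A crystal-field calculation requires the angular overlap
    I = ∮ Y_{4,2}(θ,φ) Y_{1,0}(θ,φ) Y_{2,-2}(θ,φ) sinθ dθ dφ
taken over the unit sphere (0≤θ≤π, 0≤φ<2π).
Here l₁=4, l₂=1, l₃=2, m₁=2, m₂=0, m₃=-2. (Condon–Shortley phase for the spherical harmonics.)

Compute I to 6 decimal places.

triangle: need 3≤l₃≤5, have 2; I=0

0.000000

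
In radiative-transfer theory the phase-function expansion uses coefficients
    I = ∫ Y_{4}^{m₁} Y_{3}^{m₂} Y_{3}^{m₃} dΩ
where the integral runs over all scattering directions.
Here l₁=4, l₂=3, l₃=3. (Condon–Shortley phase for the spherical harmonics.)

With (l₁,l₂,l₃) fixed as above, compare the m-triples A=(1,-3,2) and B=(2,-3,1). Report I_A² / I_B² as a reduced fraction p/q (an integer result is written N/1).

Same 4,3,3: normalisation and zero-m 3j drop out of the ratio.
A: Δ: 4! 4! 2! / 11! → 1/34650; sum: t=0:+1/288 = 1/288; 3j²(4 3 3; 1 -3 2) = Δ·Π!·Σ² = 5/231  (sign -1)
B: Δ: 4! 4! 2! / 11! → 1/34650; sum: t=0:+1/192 = 1/192; 3j²(4 3 3; 2 -3 1) = Δ·Π!·Σ² = 3/77  (sign +1)
I_A²/I_B² = (5/231)/(3/77) = 5/9

5/9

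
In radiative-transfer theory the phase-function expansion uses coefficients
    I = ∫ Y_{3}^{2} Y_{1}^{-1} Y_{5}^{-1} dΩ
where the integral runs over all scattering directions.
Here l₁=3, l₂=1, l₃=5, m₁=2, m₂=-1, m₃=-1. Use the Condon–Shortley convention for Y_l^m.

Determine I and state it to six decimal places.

triangle: need 2≤l₃≤4, have 5; I=0

0.000000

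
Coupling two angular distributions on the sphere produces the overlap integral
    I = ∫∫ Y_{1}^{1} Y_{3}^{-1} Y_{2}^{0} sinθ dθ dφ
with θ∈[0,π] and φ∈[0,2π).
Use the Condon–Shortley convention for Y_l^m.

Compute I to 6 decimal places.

m-sum 0 ✓  L=6 even ✓  2≤2≤4 ✓
Π(2lᵢ+1) = 3×7×5 = 105
triangle coeff Δ(1,3,2) = 1/105
Σ_t [1,1]: t=1:−1/4 = -1/4
(3j)²=3/35 [(1 3 2; 0 0 0)], sign=-1
Σ_t [0,0]: t=0:+1/8 = 1/8
(3j)²=2/35 [(1 3 2; 1 -1 0)], sign=+1
⇒ 4πI² = 18/35
I = (-1)√(18/35/(4π)) = -0.20230066

-0.202301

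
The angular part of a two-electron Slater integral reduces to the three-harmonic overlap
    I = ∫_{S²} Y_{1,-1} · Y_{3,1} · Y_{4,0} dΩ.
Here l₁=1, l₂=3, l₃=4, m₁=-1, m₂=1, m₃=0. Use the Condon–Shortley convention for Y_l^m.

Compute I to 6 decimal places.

0.150786

Checks pass: Σm=0; 8 even; l₃=4∈[2,4].
(2·1+1)(2·3+1)(2·4+1) = 189
Δ: 0! 2! 6! / 9! → 1/252
sum: t=0:+1/36 = 1/36
3j²(1 3 4; 0 0 0) = Δ·Π!·Σ² = 4/63  (sign +1)
sum: t=0:+1/96 = 1/96
3j²(1 3 4; -1 1 0) = Δ·Π!·Σ² = 1/42  (sign +1)
combine: 4πI² = 189·4/63·1/42 = 2/7
take √, sign +1: I = 0.15078601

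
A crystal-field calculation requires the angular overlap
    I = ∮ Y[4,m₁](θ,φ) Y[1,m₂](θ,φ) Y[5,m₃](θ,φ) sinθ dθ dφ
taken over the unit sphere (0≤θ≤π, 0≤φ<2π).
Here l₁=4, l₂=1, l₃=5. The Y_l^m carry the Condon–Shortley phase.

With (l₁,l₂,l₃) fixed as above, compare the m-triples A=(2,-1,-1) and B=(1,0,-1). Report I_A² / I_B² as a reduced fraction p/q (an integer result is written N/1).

Shared (l₁,l₂,l₃)=(4,1,5): N and (l;000)² cancel in I_A²/I_B².
A: Δ = 0!·8!·2!/11! = 1/495; Racah Σ t=0..0: t=0:+1/2880 = 1/2880; ⇒ 3j(4 1 5; 2 -1 -1)² = 2/165, sgn +1
B: Δ = 0!·8!·2!/11! = 1/495; Racah Σ t=0..0: t=0:+1/720 = 1/720; ⇒ 3j(4 1 5; 1 0 -1)² = 8/165, sgn +1
I_A²/I_B² = (2/165)/(8/165) = 1/4

1/4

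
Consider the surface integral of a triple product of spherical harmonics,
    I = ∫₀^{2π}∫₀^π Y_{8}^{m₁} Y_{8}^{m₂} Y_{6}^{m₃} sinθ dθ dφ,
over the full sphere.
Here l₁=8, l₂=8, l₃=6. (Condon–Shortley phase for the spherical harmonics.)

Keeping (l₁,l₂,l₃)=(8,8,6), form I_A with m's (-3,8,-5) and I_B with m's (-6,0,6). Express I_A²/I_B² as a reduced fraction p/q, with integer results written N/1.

l's match ⇒ only the (l;m) 3-j factors differ between A and B.
A: triangle coeff Δ(8,8,6) = 1/13742520792; Σ_t [10,10]: t=10:+1/313528320000 = 1/313528320000; (3j)²=22/7429 [(8 8 6; -3 8 -5)], sign=-1
B: triangle coeff Δ(8,8,6) = 1/13742520792; Σ_t [8,8]: t=8:+1/41803776000 = 1/41803776000; (3j)²=42/7429 [(8 8 6; -6 0 6)], sign=+1
I_A²/I_B² = (22/7429)/(42/7429) = 11/21

11/21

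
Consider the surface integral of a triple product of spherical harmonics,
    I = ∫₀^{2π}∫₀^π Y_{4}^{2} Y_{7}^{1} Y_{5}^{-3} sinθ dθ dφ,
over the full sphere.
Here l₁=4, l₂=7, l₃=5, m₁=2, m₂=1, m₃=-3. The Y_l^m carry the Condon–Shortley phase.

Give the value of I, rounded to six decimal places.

0.161478

Rules hold: Σm=0, L=16 even, 3≤5≤11.
N = 9·15·11 = 1485
Δ = 6!·2!·8!/17! = 1/6126120
Racah Σ t=2..4: t=2:+1/69120 t=3:−1/20736 t=4:+1/69120 = -1/51840
⇒ 3j(4 7 5; 0 0 0)² = 280/21879, sgn +1
Racah Σ t=0..2: t=0:+1/58060800 t=1:−1/604800 t=2:+1/138240 = 13/2322432
⇒ 3j(4 7 5; 2 1 -3)² = 1625/94248, sgn +1
4πI² = N·(3j₀)²·(3jₘ)² = 3125/9537
I = +1·√(0.327671/4π) = 0.16147831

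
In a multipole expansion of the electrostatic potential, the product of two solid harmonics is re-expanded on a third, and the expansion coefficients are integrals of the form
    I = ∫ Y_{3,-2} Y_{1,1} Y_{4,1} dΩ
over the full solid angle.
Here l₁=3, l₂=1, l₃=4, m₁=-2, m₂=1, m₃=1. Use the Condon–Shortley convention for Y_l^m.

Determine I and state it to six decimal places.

Checks pass: Σm=0; 8 even; l₃=4∈[2,4].
(2·3+1)(2·1+1)(2·4+1) = 189
Δ: 0! 6! 2! / 9! → 1/252
sum: t=0:+1/36 = 1/36
3j²(3 1 4; 0 0 0) = Δ·Π!·Σ² = 4/63  (sign +1)
sum: t=0:+1/240 = 1/240
3j²(3 1 4; -2 1 1) = Δ·Π!·Σ² = 1/84  (sign -1)
combine: 4πI² = 189·4/63·1/84 = 1/7
take √, sign -1: I = -0.10662181

-0.106622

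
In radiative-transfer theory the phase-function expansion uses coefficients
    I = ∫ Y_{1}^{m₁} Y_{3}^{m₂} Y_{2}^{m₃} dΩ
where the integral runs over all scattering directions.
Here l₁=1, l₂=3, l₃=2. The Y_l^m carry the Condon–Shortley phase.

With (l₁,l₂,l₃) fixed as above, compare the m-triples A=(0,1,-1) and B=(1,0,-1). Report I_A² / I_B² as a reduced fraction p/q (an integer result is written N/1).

Same 1,3,2: normalisation and zero-m 3j drop out of the ratio.
A: Δ: 2! 0! 4! / 7! → 1/105; sum: t=1:−1/6 = -1/6; 3j²(1 3 2; 0 1 -1) = Δ·Π!·Σ² = 8/105  (sign +1)
B: Δ: 2! 0! 4! / 7! → 1/105; sum: t=0:+1/12 = 1/12; 3j²(1 3 2; 1 0 -1) = Δ·Π!·Σ² = 1/35  (sign -1)
I_A²/I_B² = (8/105)/(1/35) = 8/3

8/3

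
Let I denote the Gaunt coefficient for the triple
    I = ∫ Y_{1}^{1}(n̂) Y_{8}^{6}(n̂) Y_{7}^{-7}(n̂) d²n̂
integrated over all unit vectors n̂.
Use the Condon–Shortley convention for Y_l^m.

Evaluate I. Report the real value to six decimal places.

0.030597

Rules hold: Σm=0, L=16 even, 7≤7≤9.
N = 3·17·15 = 765
Δ = 2!·0!·14!/17! = 1/2040
Racah Σ t=1..1: t=1:−1/25401600 = -1/25401600
⇒ 3j(1 8 7; 0 0 0)² = 8/255, sgn +1
Racah Σ t=0..0: t=0:+1/174356582400 = 1/174356582400
⇒ 3j(1 8 7; 1 6 -7)² = 1/2040, sgn +1
4πI² = N·(3j₀)²·(3jₘ)² = 1/85
I = +1·√(0.0117647/4π) = 0.03059748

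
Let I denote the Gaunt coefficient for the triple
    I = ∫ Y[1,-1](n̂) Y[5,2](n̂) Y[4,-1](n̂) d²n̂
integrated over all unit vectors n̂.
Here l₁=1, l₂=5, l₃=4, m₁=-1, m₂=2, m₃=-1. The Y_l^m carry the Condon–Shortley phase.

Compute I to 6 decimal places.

0.225034

m-sum 0 ✓  L=10 even ✓  4≤4≤6 ✓
Π(2lᵢ+1) = 3×11×9 = 297
triangle coeff Δ(1,5,4) = 1/495
Σ_t [1,1]: t=1:−1/576 = -1/576
(3j)²=5/99 [(1 5 4; 0 0 0)], sign=-1
Σ_t [2,2]: t=2:+1/1440 = 1/1440
(3j)²=7/165 [(1 5 4; -1 2 -1)], sign=-1
⇒ 4πI² = 7/11
I = (+1)√(7/11/(4π)) = 0.22503380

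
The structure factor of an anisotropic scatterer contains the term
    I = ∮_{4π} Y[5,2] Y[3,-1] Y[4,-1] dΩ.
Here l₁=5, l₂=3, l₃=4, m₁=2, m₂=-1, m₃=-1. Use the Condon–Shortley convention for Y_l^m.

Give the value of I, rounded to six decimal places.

0.148044

Rules hold: Σm=0, L=12 even, 2≤4≤8.
N = 11·7·9 = 693
Δ = 4!·6!·2!/13! = 1/180180
Racah Σ t=1..3: t=1:−1/576 t=2:+1/144 t=3:−1/576 = 1/288
⇒ 3j(5 3 4; 0 0 0)² = 20/1001, sgn +1
Racah Σ t=0..2: t=0:+1/1728 t=1:−1/288 t=2:+1/960 = -1/540
⇒ 3j(5 3 4; 2 -1 -1)² = 128/6435, sgn +1
4πI² = N·(3j₀)²·(3jₘ)² = 512/1859
I = +1·√(0.275417/4π) = 0.14804384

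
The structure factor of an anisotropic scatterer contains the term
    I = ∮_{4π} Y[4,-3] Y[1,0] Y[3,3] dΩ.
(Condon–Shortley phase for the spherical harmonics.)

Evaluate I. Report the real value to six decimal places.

Rules hold: Σm=0, L=8 even, 3≤3≤5.
N = 9·3·7 = 189
Δ = 2!·6!·0!/9! = 1/252
Racah Σ t=1..1: t=1:−1/36 = -1/36
⇒ 3j(4 1 3; 0 0 0)² = 4/63, sgn +1
Racah Σ t=1..1: t=1:−1/720 = -1/720
⇒ 3j(4 1 3; -3 0 3)² = 1/36, sgn -1
4πI² = N·(3j₀)²·(3jₘ)² = 1/3
I = -1·√(0.333333/4π) = -0.16286750

-0.162868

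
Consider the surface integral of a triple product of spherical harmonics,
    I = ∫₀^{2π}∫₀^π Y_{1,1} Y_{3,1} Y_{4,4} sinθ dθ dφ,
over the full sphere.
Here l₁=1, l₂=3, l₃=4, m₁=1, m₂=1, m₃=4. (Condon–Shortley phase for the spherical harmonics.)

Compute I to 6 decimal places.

0.000000

m-sum = 1 + 1 + 4 = 6 ≠ 0 ⇒ I = 0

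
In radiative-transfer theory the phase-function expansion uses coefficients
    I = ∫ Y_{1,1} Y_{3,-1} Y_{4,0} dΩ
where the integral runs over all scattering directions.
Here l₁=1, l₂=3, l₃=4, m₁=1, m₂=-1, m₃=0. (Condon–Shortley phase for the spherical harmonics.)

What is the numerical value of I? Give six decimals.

Checks pass: Σm=0; 8 even; l₃=4∈[2,4].
(2·1+1)(2·3+1)(2·4+1) = 189
Δ: 0! 2! 6! / 9! → 1/252
sum: t=0:+1/36 = 1/36
3j²(1 3 4; 0 0 0) = Δ·Π!·Σ² = 4/63  (sign +1)
sum: t=0:+1/96 = 1/96
3j²(1 3 4; 1 -1 0) = Δ·Π!·Σ² = 1/42  (sign +1)
combine: 4πI² = 189·4/63·1/42 = 2/7
take √, sign +1: I = 0.15078601

0.150786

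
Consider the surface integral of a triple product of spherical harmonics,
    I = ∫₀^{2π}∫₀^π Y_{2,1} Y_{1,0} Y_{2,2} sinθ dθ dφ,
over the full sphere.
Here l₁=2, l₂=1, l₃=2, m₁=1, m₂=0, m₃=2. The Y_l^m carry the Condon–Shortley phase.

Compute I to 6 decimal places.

0.000000

Σmᵢ = 3 ≠ 0, so the φ-integral vanishes; I = 0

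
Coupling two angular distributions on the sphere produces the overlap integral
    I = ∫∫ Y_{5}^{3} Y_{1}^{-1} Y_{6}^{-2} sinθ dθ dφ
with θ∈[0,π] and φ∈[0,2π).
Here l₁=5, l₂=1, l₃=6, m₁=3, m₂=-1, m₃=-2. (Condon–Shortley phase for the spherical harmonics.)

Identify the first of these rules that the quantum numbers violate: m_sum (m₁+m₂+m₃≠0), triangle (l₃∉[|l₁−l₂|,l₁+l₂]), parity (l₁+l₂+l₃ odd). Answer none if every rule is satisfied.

m₁+m₂+m₃ = 3 − 1 − 2 = 0  ✓
triangle: |5−1|=4 ≤ l₃=6 ≤ 5+1=6  ✓
parity: l₁+l₂+l₃ = 12 is even  ✓

none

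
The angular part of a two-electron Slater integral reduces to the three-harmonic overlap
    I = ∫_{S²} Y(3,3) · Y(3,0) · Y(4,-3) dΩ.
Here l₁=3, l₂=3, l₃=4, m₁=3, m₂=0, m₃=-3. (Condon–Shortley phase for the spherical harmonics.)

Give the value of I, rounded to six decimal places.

0.203551

Rules hold: Σm=0, L=10 even, 0≤4≤6.
N = 7·7·9 = 441
Δ = 2!·4!·4!/11! = 1/34650
Racah Σ t=0..2: t=0:+1/72 t=1:−1/16 t=2:+1/72 = -5/144
⇒ 3j(3 3 4; 0 0 0)² = 2/77, sgn -1
Racah Σ t=0..0: t=0:+1/288 = 1/288
⇒ 3j(3 3 4; 3 0 -3)² = 1/22, sgn -1
4πI² = N·(3j₀)²·(3jₘ)² = 63/121
I = +1·√(0.520661/4π) = 0.20355073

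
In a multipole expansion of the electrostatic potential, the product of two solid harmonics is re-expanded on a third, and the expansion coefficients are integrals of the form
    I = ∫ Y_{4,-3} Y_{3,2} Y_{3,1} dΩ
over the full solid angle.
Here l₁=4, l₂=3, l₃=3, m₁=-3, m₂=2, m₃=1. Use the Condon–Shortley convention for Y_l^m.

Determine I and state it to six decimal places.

m-sum 0 ✓  L=10 even ✓  1≤3≤7 ✓
Π(2lᵢ+1) = 9×7×7 = 441
triangle coeff Δ(4,3,3) = 1/34650
Σ_t [1,3]: t=1:−1/72 t=2:+1/16 t=3:−1/72 = 5/144
(3j)²=2/77 [(4 3 3; 0 0 0)], sign=-1
Σ_t [3,4]: t=3:−1/288 t=4:+1/144 = 1/288
(3j)²=1/99 [(4 3 3; -3 2 1)], sign=+1
⇒ 4πI² = 14/121
I = (-1)√(14/121/(4π)) = -0.09595473

-0.095955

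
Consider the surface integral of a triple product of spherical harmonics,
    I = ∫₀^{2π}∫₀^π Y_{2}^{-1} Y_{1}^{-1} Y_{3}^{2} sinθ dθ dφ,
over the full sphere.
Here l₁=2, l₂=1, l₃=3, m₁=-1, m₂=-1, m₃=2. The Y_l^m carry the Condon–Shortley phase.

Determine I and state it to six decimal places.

Rules hold: Σm=0, L=6 even, 1≤3≤3.
N = 5·3·7 = 105
Δ = 0!·4!·2!/7! = 1/105
Racah Σ t=0..0: t=0:+1/4 = 1/4
⇒ 3j(2 1 3; 0 0 0)² = 3/35, sgn -1
Racah Σ t=0..0: t=0:+1/12 = 1/12
⇒ 3j(2 1 3; -1 -1 2)² = 2/21, sgn -1
4πI² = N·(3j₀)²·(3jₘ)² = 6/7
I = +1·√(0.857143/4π) = 0.26116903

0.261169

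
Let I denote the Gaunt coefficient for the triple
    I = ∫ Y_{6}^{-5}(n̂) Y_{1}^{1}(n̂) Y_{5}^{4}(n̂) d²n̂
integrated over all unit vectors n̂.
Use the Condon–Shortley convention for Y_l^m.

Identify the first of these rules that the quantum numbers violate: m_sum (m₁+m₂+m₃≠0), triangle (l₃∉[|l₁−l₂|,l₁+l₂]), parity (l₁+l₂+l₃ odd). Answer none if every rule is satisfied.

none

azimuthal sum: -5 + 1 + 4 = 0  ✓
5 ≤ 5 ≤ 7 (triangle on l)  ✓
L = 6 + 1 + 5 = 12 (even)  ✓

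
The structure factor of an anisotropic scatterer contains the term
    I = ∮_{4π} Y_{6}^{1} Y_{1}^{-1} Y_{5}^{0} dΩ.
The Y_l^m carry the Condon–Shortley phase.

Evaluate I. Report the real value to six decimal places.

-0.187239

m-sum 0 ✓  L=12 even ✓  5≤5≤7 ✓
Π(2lᵢ+1) = 13×3×11 = 429
triangle coeff Δ(6,1,5) = 1/858
Σ_t [1,1]: t=1:−1/14400 = -1/14400
(3j)²=6/143 [(6 1 5; 0 0 0)], sign=+1
Σ_t [0,0]: t=0:+1/28800 = 1/28800
(3j)²=7/286 [(6 1 5; 1 -1 0)], sign=-1
⇒ 4πI² = 63/143
I = (-1)√(63/143/(4π)) = -0.18723944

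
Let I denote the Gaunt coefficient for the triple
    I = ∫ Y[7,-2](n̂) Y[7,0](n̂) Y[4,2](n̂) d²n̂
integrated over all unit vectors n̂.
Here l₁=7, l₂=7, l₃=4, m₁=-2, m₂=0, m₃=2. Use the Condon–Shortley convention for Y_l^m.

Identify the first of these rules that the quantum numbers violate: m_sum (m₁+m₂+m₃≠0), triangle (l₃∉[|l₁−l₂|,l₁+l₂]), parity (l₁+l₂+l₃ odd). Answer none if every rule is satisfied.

Σmᵢ = 0  ✓
l₃∈[|l₁−l₂|,l₁+l₂]=[0,14], have l₃=4  ✓
Σlᵢ = 18 ⇒ even  ✓

none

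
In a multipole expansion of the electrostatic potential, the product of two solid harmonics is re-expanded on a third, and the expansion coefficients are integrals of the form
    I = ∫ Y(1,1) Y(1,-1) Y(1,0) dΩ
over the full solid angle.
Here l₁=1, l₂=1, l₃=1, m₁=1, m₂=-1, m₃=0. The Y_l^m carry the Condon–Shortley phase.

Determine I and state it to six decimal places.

0.000000

Σlᵢ=3 odd — θ-integrand is odd under cosθ→−cosθ; I=0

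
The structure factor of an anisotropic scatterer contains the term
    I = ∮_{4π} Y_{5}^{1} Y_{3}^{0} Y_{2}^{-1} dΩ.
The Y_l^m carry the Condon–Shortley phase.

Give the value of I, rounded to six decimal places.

Checks pass: Σm=0; 10 even; l₃=2∈[2,8].
(2·5+1)(2·3+1)(2·2+1) = 385
Δ: 6! 4! 0! / 11! → 1/2310
sum: t=3:−1/144 = -1/144
3j²(5 3 2; 0 0 0) = Δ·Π!·Σ² = 10/231  (sign -1)
sum: t=3:−1/216 = -1/216
3j²(5 3 2; 1 0 -1) = Δ·Π!·Σ² = 8/231  (sign +1)
combine: 4πI² = 385·10/231·8/231 = 400/693
take √, sign -1: I = -0.21431790

-0.214318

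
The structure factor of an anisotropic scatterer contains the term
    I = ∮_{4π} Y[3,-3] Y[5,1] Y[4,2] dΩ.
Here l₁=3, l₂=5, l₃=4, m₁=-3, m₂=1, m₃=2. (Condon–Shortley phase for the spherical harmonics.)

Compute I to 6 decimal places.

m-sum 0 ✓  L=12 even ✓  2≤4≤8 ✓
Π(2lᵢ+1) = 7×11×9 = 693
triangle coeff Δ(3,5,4) = 1/180180
Σ_t [1,3]: t=1:−1/576 t=2:+1/144 t=3:−1/576 = 1/288
(3j)²=20/1001 [(3 5 4; 0 0 0)], sign=+1
Σ_t [4,4]: t=4:+1/2304 = 1/2304
(3j)²=75/4004 [(3 5 4; -3 1 2)], sign=+1
⇒ 4πI² = 3375/13013
I = (+1)√(3375/13013/(4π)) = 0.14366244

0.143662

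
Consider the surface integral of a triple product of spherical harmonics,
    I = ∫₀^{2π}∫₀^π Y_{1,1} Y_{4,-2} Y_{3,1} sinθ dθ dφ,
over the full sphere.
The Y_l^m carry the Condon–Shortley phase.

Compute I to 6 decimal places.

Rules hold: Σm=0, L=8 even, 3≤3≤5.
N = 3·9·7 = 189
Δ = 2!·0!·6!/9! = 1/252
Racah Σ t=1..1: t=1:−1/36 = -1/36
⇒ 3j(1 4 3; 0 0 0)² = 4/63, sgn +1
Racah Σ t=0..0: t=0:+1/96 = 1/96
⇒ 3j(1 4 3; 1 -2 1)² = 5/84, sgn +1
4πI² = N·(3j₀)²·(3jₘ)² = 5/7
I = +1·√(0.714286/4π) = 0.23841361

0.238414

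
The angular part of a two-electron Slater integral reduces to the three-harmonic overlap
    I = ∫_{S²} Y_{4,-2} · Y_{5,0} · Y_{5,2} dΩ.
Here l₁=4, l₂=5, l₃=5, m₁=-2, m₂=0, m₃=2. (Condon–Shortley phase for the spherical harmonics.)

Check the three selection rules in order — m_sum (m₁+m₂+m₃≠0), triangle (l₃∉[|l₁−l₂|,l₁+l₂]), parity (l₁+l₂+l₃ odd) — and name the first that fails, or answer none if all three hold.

none

azimuthal sum: -2 + 0 + 2 = 0  ✓
1 ≤ 5 ≤ 9 (triangle on l)  ✓
L = 4 + 5 + 5 = 14 (even)  ✓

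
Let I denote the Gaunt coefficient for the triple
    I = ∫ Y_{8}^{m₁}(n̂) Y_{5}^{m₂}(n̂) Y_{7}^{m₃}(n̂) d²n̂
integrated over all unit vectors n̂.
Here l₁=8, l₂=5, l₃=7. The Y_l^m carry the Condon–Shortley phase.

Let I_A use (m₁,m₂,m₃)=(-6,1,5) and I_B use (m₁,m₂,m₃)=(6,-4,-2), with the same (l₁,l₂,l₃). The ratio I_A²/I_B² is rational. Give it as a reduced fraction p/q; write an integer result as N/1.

Shared (l₁,l₂,l₃)=(8,5,7): N and (l;000)² cancel in I_A²/I_B².
A: Δ = 6!·10!·4!/21! = 1/814773960; Racah Σ t=4..6: t=4:+1/696729600 t=5:−1/261273600 t=6:+1/1393459200 = -1/597196800; ⇒ 3j(8 5 7; -6 1 5)² = 77/7752, sgn -1
B: Δ = 6!·10!·4!/21! = 1/814773960; Racah Σ t=0..1: t=0:+1/348364800 t=1:−1/1045094400 = 1/522547200; ⇒ 3j(8 5 7; 6 -4 -2)² = 4/323, sgn -1
I_A²/I_B² = (77/7752)/(4/323) = 77/96

77/96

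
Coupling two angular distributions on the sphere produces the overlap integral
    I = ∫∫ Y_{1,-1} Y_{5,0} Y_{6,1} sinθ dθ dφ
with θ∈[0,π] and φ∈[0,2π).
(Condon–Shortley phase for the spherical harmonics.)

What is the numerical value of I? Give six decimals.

-0.187239

Rules hold: Σm=0, L=12 even, 4≤6≤6.
N = 3·11·13 = 429
Δ = 0!·2!·10!/13! = 1/858
Racah Σ t=0..0: t=0:+1/14400 = 1/14400
⇒ 3j(1 5 6; 0 0 0)² = 6/143, sgn +1
Racah Σ t=0..0: t=0:+1/28800 = 1/28800
⇒ 3j(1 5 6; -1 0 1)² = 7/286, sgn -1
4πI² = N·(3j₀)²·(3jₘ)² = 63/143
I = -1·√(0.440559/4π) = -0.18723944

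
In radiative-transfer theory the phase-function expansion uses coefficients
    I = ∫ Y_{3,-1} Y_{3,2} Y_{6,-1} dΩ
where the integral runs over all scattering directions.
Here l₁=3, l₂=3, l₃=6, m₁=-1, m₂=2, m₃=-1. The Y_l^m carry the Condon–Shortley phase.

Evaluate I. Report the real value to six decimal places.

-0.121471

Rules hold: Σm=0, L=12 even, 0≤6≤6.
N = 7·7·13 = 637
Δ = 0!·6!·6!/13! = 1/12012
Racah Σ t=0..0: t=0:+1/1296 = 1/1296
⇒ 3j(3 3 6; 0 0 0)² = 100/3003, sgn +1
Racah Σ t=0..0: t=0:+1/5760 = 1/5760
⇒ 3j(3 3 6; -1 2 -1)² = 5/572, sgn -1
4πI² = N·(3j₀)²·(3jₘ)² = 875/4719
I = -1·√(0.185421/4π) = -0.12147142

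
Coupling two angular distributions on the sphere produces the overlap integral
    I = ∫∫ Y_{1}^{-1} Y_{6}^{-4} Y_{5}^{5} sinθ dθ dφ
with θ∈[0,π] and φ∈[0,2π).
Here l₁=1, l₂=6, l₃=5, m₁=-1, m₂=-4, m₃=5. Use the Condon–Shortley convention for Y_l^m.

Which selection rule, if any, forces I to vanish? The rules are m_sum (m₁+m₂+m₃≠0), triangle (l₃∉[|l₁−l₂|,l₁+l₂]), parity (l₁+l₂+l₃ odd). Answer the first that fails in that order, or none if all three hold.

none

Σmᵢ = 0  ✓
l₃∈[|l₁−l₂|,l₁+l₂]=[5,7], have l₃=5  ✓
Σlᵢ = 12 ⇒ even  ✓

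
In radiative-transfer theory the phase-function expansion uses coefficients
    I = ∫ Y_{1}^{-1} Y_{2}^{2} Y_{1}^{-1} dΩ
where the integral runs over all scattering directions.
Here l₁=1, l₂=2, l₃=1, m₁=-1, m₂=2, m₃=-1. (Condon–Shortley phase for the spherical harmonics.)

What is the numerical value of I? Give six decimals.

0.309019

m-sum 0 ✓  L=4 even ✓  1≤1≤3 ✓
Π(2lᵢ+1) = 3×5×3 = 45
triangle coeff Δ(1,2,1) = 1/30
Σ_t [1,1]: t=1:−1/1 = -1/1
(3j)²=2/15 [(1 2 1; 0 0 0)], sign=+1
Σ_t [2,2]: t=2:+1/4 = 1/4
(3j)²=1/5 [(1 2 1; -1 2 -1)], sign=+1
⇒ 4πI² = 6/5
I = (+1)√(6/5/(4π)) = 0.30901936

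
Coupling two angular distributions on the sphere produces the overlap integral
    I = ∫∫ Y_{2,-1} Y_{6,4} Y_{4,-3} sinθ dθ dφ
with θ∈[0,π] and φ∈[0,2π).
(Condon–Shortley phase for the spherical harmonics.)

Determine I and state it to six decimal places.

0.246389

Checks pass: Σm=0; 12 even; l₃=4∈[4,8].
(2·2+1)(2·6+1)(2·4+1) = 585
Δ: 4! 0! 8! / 13! → 1/6435
sum: t=2:+1/2304 = 1/2304
3j²(2 6 4; 0 0 0) = Δ·Π!·Σ² = 5/143  (sign +1)
sum: t=3:−1/30240 = -1/30240
3j²(2 6 4; -1 4 -3) = Δ·Π!·Σ² = 16/429  (sign +1)
combine: 4πI² = 585·5/143·16/429 = 1200/1573
take √, sign +1: I = 0.24638901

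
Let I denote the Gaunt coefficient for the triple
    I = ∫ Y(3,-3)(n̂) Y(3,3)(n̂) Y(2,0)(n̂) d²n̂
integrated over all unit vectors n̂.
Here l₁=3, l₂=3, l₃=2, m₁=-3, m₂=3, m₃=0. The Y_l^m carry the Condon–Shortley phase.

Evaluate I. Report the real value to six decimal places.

0.210261

Rules hold: Σm=0, L=8 even, 0≤2≤6.
N = 7·7·5 = 245
Δ = 4!·2!·2!/9! = 1/3780
Racah Σ t=1..3: t=1:−1/24 t=2:+1/4 t=3:−1/24 = 1/6
⇒ 3j(3 3 2; 0 0 0)² = 4/105, sgn +1
Racah Σ t=4..4: t=4:+1/96 = 1/96
⇒ 3j(3 3 2; -3 3 0)² = 5/84, sgn +1
4πI² = N·(3j₀)²·(3jₘ)² = 5/9
I = +1·√(0.555556/4π) = 0.21026104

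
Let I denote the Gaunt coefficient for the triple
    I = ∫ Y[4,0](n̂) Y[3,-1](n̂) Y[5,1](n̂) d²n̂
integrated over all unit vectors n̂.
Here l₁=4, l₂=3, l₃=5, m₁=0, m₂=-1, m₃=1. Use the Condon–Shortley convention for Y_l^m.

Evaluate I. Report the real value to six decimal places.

-0.086020

Checks pass: Σm=0; 12 even; l₃=5∈[1,7].
(2·4+1)(2·3+1)(2·5+1) = 693
Δ: 2! 6! 4! / 13! → 1/180180
sum: t=0:+1/576 t=1:−1/144 t=2:+1/576 = -1/288
3j²(4 3 5; 0 0 0) = Δ·Π!·Σ² = 20/1001  (sign +1)
sum: t=0:+1/384 t=1:−1/216 t=2:+1/2304 = -11/6912
3j²(4 3 5; 0 -1 1) = Δ·Π!·Σ² = 11/1638  (sign -1)
combine: 4πI² = 693·20/1001·11/1638 = 110/1183
take √, sign -1: I = -0.08601992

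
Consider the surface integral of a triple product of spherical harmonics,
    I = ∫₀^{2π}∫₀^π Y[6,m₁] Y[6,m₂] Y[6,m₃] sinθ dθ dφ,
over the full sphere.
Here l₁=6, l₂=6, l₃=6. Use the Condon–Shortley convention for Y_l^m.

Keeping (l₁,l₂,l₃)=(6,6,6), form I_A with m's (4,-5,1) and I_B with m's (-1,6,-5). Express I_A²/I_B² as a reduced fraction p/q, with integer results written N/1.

27/22

Shared (l₁,l₂,l₃)=(6,6,6): N and (l;000)² cancel in I_A²/I_B².
A: Δ = 6!·6!·6!/19! = 1/325909584; Racah Σ t=0..1: t=0:+1/4147200 t=1:−1/10368000 = 1/6912000; ⇒ 3j(6 6 6; 4 -5 1)² = 189/16796, sgn -1
B: Δ = 6!·6!·6!/19! = 1/325909584; Racah Σ t=6..6: t=6:+1/62208000 = 1/62208000; ⇒ 3j(6 6 6; -1 6 -5)² = 77/8398, sgn -1
I_A²/I_B² = (189/16796)/(77/8398) = 27/22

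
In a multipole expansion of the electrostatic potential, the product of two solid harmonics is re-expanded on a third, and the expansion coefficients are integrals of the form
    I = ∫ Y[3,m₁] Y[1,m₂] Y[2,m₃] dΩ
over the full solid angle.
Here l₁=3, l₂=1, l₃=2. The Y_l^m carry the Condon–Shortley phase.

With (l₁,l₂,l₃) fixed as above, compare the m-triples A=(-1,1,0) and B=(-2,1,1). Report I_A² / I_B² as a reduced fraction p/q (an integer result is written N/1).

3/5

Same 3,1,2: normalisation and zero-m 3j drop out of the ratio.
A: Δ: 2! 4! 0! / 7! → 1/105; sum: t=2:+1/8 = 1/8; 3j²(3 1 2; -1 1 0) = Δ·Π!·Σ² = 2/35  (sign +1)
B: Δ: 2! 4! 0! / 7! → 1/105; sum: t=2:+1/12 = 1/12; 3j²(3 1 2; -2 1 1) = Δ·Π!·Σ² = 2/21  (sign -1)
I_A²/I_B² = (2/35)/(2/21) = 3/5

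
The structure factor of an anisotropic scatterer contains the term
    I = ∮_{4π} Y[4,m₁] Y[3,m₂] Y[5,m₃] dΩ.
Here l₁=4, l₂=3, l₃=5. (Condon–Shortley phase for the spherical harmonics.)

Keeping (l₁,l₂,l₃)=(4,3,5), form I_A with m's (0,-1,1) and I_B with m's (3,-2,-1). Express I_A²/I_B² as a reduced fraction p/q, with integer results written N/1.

2/7

Shared (l₁,l₂,l₃)=(4,3,5): N and (l;000)² cancel in I_A²/I_B².
A: Δ = 2!·6!·4!/13! = 1/180180; Racah Σ t=0..2: t=0:+1/384 t=1:−1/216 t=2:+1/2304 = -11/6912; ⇒ 3j(4 3 5; 0 -1 1)² = 11/1638, sgn -1
B: Δ = 2!·6!·4!/13! = 1/180180; Racah Σ t=0..1: t=0:+1/1440 t=1:−1/17280 = 11/17280; ⇒ 3j(4 3 5; 3 -2 -1)² = 11/468, sgn +1
I_A²/I_B² = (11/1638)/(11/468) = 2/7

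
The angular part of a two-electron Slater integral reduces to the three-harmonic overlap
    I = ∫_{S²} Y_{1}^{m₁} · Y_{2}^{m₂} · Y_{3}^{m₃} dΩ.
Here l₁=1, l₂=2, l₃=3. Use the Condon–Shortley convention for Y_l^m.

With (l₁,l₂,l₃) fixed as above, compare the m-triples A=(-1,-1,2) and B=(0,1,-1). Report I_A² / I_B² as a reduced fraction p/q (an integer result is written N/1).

Shared (l₁,l₂,l₃)=(1,2,3): N and (l;000)² cancel in I_A²/I_B².
A: Δ = 0!·2!·4!/7! = 1/105; Racah Σ t=0..0: t=0:+1/12 = 1/12; ⇒ 3j(1 2 3; -1 -1 2)² = 2/21, sgn -1
B: Δ = 0!·2!·4!/7! = 1/105; Racah Σ t=0..0: t=0:+1/6 = 1/6; ⇒ 3j(1 2 3; 0 1 -1)² = 8/105, sgn +1
I_A²/I_B² = (2/21)/(8/105) = 5/4

5/4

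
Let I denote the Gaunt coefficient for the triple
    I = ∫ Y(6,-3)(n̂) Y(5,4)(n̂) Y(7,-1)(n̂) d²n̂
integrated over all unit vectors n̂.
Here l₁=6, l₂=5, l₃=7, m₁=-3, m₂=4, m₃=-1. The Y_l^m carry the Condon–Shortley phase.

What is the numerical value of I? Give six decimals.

Checks pass: Σm=0; 18 even; l₃=7∈[1,11].
(2·6+1)(2·5+1)(2·7+1) = 2145
Δ: 4! 8! 6! / 19! → 1/174594420
sum: t=0:+1/4147200 t=1:−1/207360 t=2:+1/82944 t=3:−1/207360 t=4:+1/4147200 = 1/345600
3j²(6 5 7; 0 0 0) = Δ·Π!·Σ² = 420/46189  (sign -1)
sum: t=3:−1/6220800 t=4:+1/2073600 = 1/3110400
3j²(6 5 7; -3 4 -1) = Δ·Π!·Σ² = 3136/230945  (sign +1)
combine: 4πI² = 2145·420/46189·3136/230945 = 3951360/14919047
take √, sign -1: I = -0.14517700

-0.145177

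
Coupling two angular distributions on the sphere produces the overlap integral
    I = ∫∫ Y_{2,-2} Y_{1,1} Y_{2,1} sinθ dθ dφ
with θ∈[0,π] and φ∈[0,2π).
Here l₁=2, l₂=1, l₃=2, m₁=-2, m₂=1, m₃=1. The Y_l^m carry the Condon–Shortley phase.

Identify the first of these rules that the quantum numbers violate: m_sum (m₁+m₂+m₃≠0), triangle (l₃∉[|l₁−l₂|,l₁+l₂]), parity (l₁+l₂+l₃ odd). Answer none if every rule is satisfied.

parity

m₁+m₂+m₃ = -2 + 1 + 1 = 0  ✓
triangle: |2−1|=1 ≤ l₃=2 ≤ 2+1=3  ✓
parity: l₁+l₂+l₃ = 5 is odd  ✗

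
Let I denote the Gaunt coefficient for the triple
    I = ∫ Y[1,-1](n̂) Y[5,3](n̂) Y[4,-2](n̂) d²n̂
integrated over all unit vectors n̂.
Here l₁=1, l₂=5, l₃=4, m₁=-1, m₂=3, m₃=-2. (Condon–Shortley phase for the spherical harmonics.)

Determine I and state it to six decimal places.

-0.259847

m-sum 0 ✓  L=10 even ✓  4≤4≤6 ✓
Π(2lᵢ+1) = 3×11×9 = 297
triangle coeff Δ(1,5,4) = 1/495
Σ_t [1,1]: t=1:−1/576 = -1/576
(3j)²=5/99 [(1 5 4; 0 0 0)], sign=-1
Σ_t [2,2]: t=2:+1/2880 = 1/2880
(3j)²=28/495 [(1 5 4; -1 3 -2)], sign=+1
⇒ 4πI² = 28/33
I = (-1)√(28/33/(4π)) = -0.25984664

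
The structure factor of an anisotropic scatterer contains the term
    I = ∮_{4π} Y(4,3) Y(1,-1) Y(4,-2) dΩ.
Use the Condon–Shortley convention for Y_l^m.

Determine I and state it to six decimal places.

0.000000

l₁+l₂+l₃=9 is odd: 3j(l;000)=0 ⇒ I=0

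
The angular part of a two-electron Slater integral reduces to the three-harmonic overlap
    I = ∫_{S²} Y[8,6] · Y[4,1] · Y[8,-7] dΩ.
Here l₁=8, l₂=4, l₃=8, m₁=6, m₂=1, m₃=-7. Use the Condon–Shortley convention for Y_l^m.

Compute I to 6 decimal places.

0.109103

Checks pass: Σm=0; 20 even; l₃=8∈[4,12].
(2·8+1)(2·4+1)(2·8+1) = 2601
Δ: 4! 12! 4! / 21! → 1/185175900
sum: t=0:+1/557383680 t=1:−1/21772800 t=2:+1/8294400 t=3:−1/21772800 t=4:+1/557383680 = 1/30965760
3j²(8 4 8; 0 0 0) = Δ·Π!·Σ² = 36/4199  (sign +1)
sum: t=1:−1/5748019200 t=2:+1/11496038400 = -1/11496038400
3j²(8 4 8; 6 1 -7) = Δ·Π!·Σ² = 13/1938  (sign +1)
combine: 4πI² = 2601·36/4199·13/1938 = 54/361
take √, sign +1: I = 0.10910342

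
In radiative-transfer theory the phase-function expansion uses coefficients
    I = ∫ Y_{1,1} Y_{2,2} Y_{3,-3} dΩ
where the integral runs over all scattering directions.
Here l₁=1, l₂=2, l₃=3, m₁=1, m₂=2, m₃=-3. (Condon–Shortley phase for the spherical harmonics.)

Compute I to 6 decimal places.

-0.319865

Rules hold: Σm=0, L=6 even, 1≤3≤3.
N = 3·5·7 = 105
Δ = 0!·2!·4!/7! = 1/105
Racah Σ t=0..0: t=0:+1/4 = 1/4
⇒ 3j(1 2 3; 0 0 0)² = 3/35, sgn -1
Racah Σ t=0..0: t=0:+1/48 = 1/48
⇒ 3j(1 2 3; 1 2 -3)² = 1/7, sgn +1
4πI² = N·(3j₀)²·(3jₘ)² = 9/7
I = -1·√(1.28571/4π) = -0.31986543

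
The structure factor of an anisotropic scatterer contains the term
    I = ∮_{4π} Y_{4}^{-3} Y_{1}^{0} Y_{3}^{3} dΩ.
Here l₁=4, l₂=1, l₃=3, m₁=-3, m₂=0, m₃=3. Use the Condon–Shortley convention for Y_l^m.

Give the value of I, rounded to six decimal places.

-0.162868

Rules hold: Σm=0, L=8 even, 3≤3≤5.
N = 9·3·7 = 189
Δ = 2!·6!·0!/9! = 1/252
Racah Σ t=1..1: t=1:−1/36 = -1/36
⇒ 3j(4 1 3; 0 0 0)² = 4/63, sgn +1
Racah Σ t=1..1: t=1:−1/720 = -1/720
⇒ 3j(4 1 3; -3 0 3)² = 1/36, sgn -1
4πI² = N·(3j₀)²·(3jₘ)² = 1/3
I = -1·√(0.333333/4π) = -0.16286750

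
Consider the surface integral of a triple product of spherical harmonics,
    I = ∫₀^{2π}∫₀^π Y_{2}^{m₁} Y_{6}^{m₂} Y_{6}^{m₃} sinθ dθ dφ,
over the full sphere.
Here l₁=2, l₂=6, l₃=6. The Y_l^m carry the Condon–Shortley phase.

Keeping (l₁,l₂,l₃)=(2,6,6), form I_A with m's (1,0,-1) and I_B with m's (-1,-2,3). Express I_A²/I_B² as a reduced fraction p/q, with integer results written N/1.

Shared (l₁,l₂,l₃)=(2,6,6): N and (l;000)² cancel in I_A²/I_B².
A: Δ = 2!·2!·10!/15! = 1/90090; Racah Σ t=0..1: t=0:+1/34560 t=1:−1/28800 = -1/172800; ⇒ 3j(2 6 6; 1 0 -1)² = 1/1430, sgn +1
B: Δ = 2!·2!·10!/15! = 1/90090; Racah Σ t=1..2: t=1:−1/60480 t=2:+1/161280 = -1/96768; ⇒ 3j(2 6 6; -1 -2 3)² = 15/1001, sgn +1
I_A²/I_B² = (1/1430)/(15/1001) = 7/150

7/150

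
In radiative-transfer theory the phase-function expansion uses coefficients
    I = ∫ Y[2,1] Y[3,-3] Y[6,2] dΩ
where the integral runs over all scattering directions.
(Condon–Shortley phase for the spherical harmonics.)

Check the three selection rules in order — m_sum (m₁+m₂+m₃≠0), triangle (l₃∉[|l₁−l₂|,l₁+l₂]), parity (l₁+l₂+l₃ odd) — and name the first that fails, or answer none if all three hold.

Σmᵢ = 0  ✓
l₃∈[|l₁−l₂|,l₁+l₂]=[1,5], have l₃=6  ✗
Σlᵢ = 11 ⇒ odd

triangle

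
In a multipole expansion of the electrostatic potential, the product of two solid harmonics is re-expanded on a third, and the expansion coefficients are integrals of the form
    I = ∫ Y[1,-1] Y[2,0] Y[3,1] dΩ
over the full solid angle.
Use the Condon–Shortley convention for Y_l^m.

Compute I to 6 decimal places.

m-sum 0 ✓  L=6 even ✓  1≤3≤3 ✓
Π(2lᵢ+1) = 3×5×7 = 105
triangle coeff Δ(1,2,3) = 1/105
Σ_t [0,0]: t=0:+1/4 = 1/4
(3j)²=3/35 [(1 2 3; 0 0 0)], sign=-1
Σ_t [0,0]: t=0:+1/8 = 1/8
(3j)²=2/35 [(1 2 3; -1 0 1)], sign=+1
⇒ 4πI² = 18/35
I = (-1)√(18/35/(4π)) = -0.20230066

-0.202301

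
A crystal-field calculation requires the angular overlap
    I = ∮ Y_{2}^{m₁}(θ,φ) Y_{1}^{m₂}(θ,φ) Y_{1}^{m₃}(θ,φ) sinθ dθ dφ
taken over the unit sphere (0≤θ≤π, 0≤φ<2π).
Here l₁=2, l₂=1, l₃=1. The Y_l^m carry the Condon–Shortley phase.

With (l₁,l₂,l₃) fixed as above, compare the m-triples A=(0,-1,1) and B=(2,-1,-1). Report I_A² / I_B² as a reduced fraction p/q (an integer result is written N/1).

1/6

Same 2,1,1: normalisation and zero-m 3j drop out of the ratio.
A: Δ: 2! 2! 0! / 5! → 1/30; sum: t=0:+1/4 = 1/4; 3j²(2 1 1; 0 -1 1) = Δ·Π!·Σ² = 1/30  (sign +1)
B: Δ: 2! 2! 0! / 5! → 1/30; sum: t=0:+1/4 = 1/4; 3j²(2 1 1; 2 -1 -1) = Δ·Π!·Σ² = 1/5  (sign +1)
I_A²/I_B² = (1/30)/(1/5) = 1/6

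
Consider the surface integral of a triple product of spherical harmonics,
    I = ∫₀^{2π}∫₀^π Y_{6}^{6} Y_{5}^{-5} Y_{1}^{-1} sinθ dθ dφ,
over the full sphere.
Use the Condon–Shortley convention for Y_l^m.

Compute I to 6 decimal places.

0.331940

Rules hold: Σm=0, L=12 even, 1≤1≤11.
N = 13·11·3 = 429
Δ = 10!·2!·0!/13! = 1/858
Racah Σ t=5..5: t=5:−1/14400 = -1/14400
⇒ 3j(6 5 1; 0 0 0)² = 6/143, sgn +1
Racah Σ t=0..0: t=0:+1/7257600 = 1/7257600
⇒ 3j(6 5 1; 6 -5 -1)² = 1/13, sgn +1
4πI² = N·(3j₀)²·(3jₘ)² = 18/13
I = +1·√(1.38462/4π) = 0.33194004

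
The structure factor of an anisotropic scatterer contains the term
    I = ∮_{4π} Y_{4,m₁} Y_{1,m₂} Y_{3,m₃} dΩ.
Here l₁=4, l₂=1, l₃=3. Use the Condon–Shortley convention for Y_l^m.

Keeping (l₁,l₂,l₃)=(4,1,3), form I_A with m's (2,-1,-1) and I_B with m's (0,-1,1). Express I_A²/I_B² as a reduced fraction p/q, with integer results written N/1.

l's match ⇒ only the (l;m) 3-j factors differ between A and B.
A: triangle coeff Δ(4,1,3) = 1/252; Σ_t [0,0]: t=0:+1/96 = 1/96; (3j)²=5/84 [(4 1 3; 2 -1 -1)], sign=+1
B: triangle coeff Δ(4,1,3) = 1/252; Σ_t [0,0]: t=0:+1/96 = 1/96; (3j)²=1/42 [(4 1 3; 0 -1 1)], sign=+1
I_A²/I_B² = (5/84)/(1/42) = 5/2

5/2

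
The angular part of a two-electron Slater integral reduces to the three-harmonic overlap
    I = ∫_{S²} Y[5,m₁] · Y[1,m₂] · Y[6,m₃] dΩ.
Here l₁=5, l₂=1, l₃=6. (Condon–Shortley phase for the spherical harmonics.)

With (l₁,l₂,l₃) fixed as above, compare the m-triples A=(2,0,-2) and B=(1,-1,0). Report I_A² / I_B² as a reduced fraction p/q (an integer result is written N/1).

32/15

l's match ⇒ only the (l;m) 3-j factors differ between A and B.
A: triangle coeff Δ(5,1,6) = 1/858; Σ_t [0,0]: t=0:+1/30240 = 1/30240; (3j)²=16/429 [(5 1 6; 2 0 -2)], sign=+1
B: triangle coeff Δ(5,1,6) = 1/858; Σ_t [0,0]: t=0:+1/34560 = 1/34560; (3j)²=5/286 [(5 1 6; 1 -1 0)], sign=+1
I_A²/I_B² = (16/429)/(5/286) = 32/15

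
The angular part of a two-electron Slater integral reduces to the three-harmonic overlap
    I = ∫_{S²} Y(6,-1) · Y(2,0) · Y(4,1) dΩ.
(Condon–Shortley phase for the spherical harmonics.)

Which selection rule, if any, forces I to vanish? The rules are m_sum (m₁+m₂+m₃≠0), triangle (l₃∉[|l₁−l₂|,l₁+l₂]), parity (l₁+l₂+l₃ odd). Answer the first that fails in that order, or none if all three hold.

none

azimuthal sum: -1 + 0 + 1 = 0  ✓
4 ≤ 4 ≤ 8 (triangle on l)  ✓
L = 6 + 2 + 4 = 12 (even)  ✓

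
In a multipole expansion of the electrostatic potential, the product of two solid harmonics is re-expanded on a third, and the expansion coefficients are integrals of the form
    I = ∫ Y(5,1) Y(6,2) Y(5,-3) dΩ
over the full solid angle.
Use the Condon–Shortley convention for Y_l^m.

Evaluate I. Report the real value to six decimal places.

Rules hold: Σm=0, L=16 even, 1≤5≤11.
N = 11·13·11 = 1573
Δ = 6!·4!·6!/17! = 1/28588560
Racah Σ t=1..5: t=1:−1/345600 t=2:+1/13824 t=3:−1/5184 t=4:+1/13824 t=5:−1/345600 = -7/129600
⇒ 3j(5 6 5; 0 0 0)² = 80/7293, sgn +1
Racah Σ t=2..4: t=2:+1/138240 t=3:−1/25920 t=4:+1/55296 = -11/829440
⇒ 3j(5 6 5; 1 2 -3)² = 11/1326, sgn -1
4πI² = N·(3j₀)²·(3jₘ)² = 4840/33813
I = -1·√(0.14314/4π) = -0.10672739

-0.106727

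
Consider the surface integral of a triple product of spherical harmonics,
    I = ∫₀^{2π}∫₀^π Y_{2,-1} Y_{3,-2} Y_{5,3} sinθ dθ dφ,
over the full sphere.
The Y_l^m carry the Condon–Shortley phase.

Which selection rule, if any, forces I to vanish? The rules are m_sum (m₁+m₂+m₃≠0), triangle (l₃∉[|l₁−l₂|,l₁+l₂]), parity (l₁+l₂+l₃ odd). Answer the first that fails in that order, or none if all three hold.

none

m₁+m₂+m₃ = -1 − 2 + 3 = 0  ✓
triangle: |2−3|=1 ≤ l₃=5 ≤ 2+3=5  ✓
parity: l₁+l₂+l₃ = 10 is even  ✓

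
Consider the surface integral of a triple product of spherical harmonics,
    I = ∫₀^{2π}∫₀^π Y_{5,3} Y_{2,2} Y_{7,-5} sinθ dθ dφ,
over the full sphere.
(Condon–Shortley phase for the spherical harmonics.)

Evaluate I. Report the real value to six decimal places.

-0.252127

Rules hold: Σm=0, L=14 even, 3≤7≤7.
N = 11·5·15 = 825
Δ = 0!·10!·4!/15! = 1/15015
Racah Σ t=0..0: t=0:+1/57600 = 1/57600
⇒ 3j(5 2 7; 0 0 0)² = 21/715, sgn -1
Racah Σ t=0..0: t=0:+1/1935360 = 1/1935360
⇒ 3j(5 2 7; 3 2 -5)² = 3/91, sgn +1
4πI² = N·(3j₀)²·(3jₘ)² = 135/169
I = -1·√(0.798817/4π) = -0.25212656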